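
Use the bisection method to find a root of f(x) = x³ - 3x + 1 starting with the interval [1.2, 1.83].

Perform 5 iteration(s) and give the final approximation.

f(x) = x³ - 3x + 1
Initial interval: [1.2, 1.83]

Iteration 1:
  c_1 = (1.200000 + 1.830000)/2 = 1.515000
  f(c_1) = f(1.515000) = -0.067734
  f(a) × f(c) ≥ 0, new interval: [1.515000, 1.830000]
Iteration 2:
  c_2 = (1.515000 + 1.830000)/2 = 1.672500
  f(c_2) = f(1.672500) = 0.660911
  f(a) × f(c) < 0, new interval: [1.515000, 1.672500]
Iteration 3:
  c_3 = (1.515000 + 1.672500)/2 = 1.593750
  f(c_3) = f(1.593750) = 0.266937
  f(a) × f(c) < 0, new interval: [1.515000, 1.593750]
Iteration 4:
  c_4 = (1.515000 + 1.593750)/2 = 1.554375
  f(c_4) = f(1.554375) = 0.092372
  f(a) × f(c) < 0, new interval: [1.515000, 1.554375]
Iteration 5:
  c_5 = (1.515000 + 1.554375)/2 = 1.534687
  f(c_5) = f(1.534687) = 0.010534
  f(a) × f(c) < 0, new interval: [1.515000, 1.534687]

After 5 iteration(s), the approximation is c_5 = 1.534687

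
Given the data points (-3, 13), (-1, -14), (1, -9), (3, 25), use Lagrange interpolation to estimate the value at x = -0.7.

Lagrange interpolation formula:
P(x) = Σ yᵢ × Lᵢ(x)
where Lᵢ(x) = Π_{j≠i} (x - xⱼ)/(xᵢ - xⱼ)

L_0(-0.7) = (-0.7 - (-1))/(-3 - (-1)) × (-0.7 - 1)/(-3 - 1) × (-0.7 - 3)/(-3 - 3) = -0.039313
L_1(-0.7) = (-0.7 - (-3))/(-1 - (-3)) × (-0.7 - 1)/(-1 - 1) × (-0.7 - 3)/(-1 - 3) = 0.904187
L_2(-0.7) = (-0.7 - (-3))/(1 - (-3)) × (-0.7 - (-1))/(1 - (-1)) × (-0.7 - 3)/(1 - 3) = 0.159563
L_3(-0.7) = (-0.7 - (-3))/(3 - (-3)) × (-0.7 - (-1))/(3 - (-1)) × (-0.7 - 1)/(3 - 1) = -0.024438

P(-0.7) = 13×L_0(-0.7) + (-14)×L_1(-0.7) + (-9)×L_2(-0.7) + 25×L_3(-0.7)
P(-0.7) = -15.216687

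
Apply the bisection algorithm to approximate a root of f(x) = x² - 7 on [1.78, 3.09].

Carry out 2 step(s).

f(x) = x² - 7
Initial interval: [1.78, 3.09]

Iteration 1:
  c_1 = (1.780000 + 3.090000)/2 = 2.435000
  f(c_1) = f(2.435000) = -1.070775
  f(a) × f(c) ≥ 0, new interval: [2.435000, 3.090000]
Iteration 2:
  c_2 = (2.435000 + 3.090000)/2 = 2.762500
  f(c_2) = f(2.762500) = 0.631406
  f(a) × f(c) < 0, new interval: [2.435000, 2.762500]

After 2 iteration(s), the approximation is c_2 = 2.762500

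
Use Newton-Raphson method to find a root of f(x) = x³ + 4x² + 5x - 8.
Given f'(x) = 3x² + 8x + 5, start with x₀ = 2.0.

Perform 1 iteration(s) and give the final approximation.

f(x) = x³ + 4x² + 5x - 8
f'(x) = 3x² + 8x + 5
x₀ = 2.0

Newton-Raphson formula: x_{n+1} = x_n - f(x_n)/f'(x_n)

Iteration 1:
  f(2.000000) = 26.000000
  f'(2.000000) = 33.000000
  x_1 = 2.000000 - 26.000000/33.000000 = 1.212121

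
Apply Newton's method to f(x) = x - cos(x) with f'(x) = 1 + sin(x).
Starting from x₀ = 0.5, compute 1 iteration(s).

f(x) = x - cos(x)
f'(x) = 1 + sin(x)
x₀ = 0.5

Newton-Raphson formula: x_{n+1} = x_n - f(x_n)/f'(x_n)

Iteration 1:
  f(0.500000) = -0.377583
  f'(0.500000) = 1.479426
  x_1 = 0.500000 - (-0.377583)/1.479426 = 0.755222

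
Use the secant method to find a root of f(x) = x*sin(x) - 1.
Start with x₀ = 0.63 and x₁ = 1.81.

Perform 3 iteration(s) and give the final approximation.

f(x) = x*sin(x) - 1
x₀ = 0.63, x₁ = 1.81

Secant formula: x_{n+1} = x_n - f(x_n)(x_n - x_{n-1})/(f(x_n) - f(x_{n-1}))

Iteration 1:
  f(0.630000) = -0.628839
  f(1.810000) = 0.758464
  x_2 = 1.810000 - 0.758464×(1.810000 - 0.630000)/(0.758464 - (-0.628839))
       = 1.164872
Iteration 2:
  f(1.810000) = 0.758464
  f(1.164872) = 0.070212
  x_3 = 1.164872 - 0.070212×(1.164872 - 1.810000)/(0.070212 - 0.758464)
       = 1.099059
Iteration 3:
  f(1.164872) = 0.070212
  f(1.099059) = -0.020980
  x_4 = 1.099059 - (-0.020980)×(1.099059 - 1.164872)/(-0.020980 - 0.070212)
       = 1.114200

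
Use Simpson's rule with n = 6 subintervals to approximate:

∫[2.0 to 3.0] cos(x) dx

f(x) = cos(x)
a = 2.0, b = 3.0, n = 6
h = (b - a)/n = 0.166667

Simpson's rule: (h/3)[f(x₀) + 4f(x₁) + 2f(x₂) + ... + f(xₙ)]

x_0 = 2.0000, f(x_0) = -0.416147, coefficient = 1
x_1 = 2.1667, f(x_1) = -0.561229, coefficient = 4
x_2 = 2.3333, f(x_2) = -0.690758, coefficient = 2
x_3 = 2.5000, f(x_3) = -0.801144, coefficient = 4
x_4 = 2.6667, f(x_4) = -0.889327, coefficient = 2
x_5 = 2.8333, f(x_5) = -0.952863, coefficient = 4
x_6 = 3.0000, f(x_6) = -0.989992, coefficient = 1

I ≈ (0.166667/3) × -13.827253 = -0.768181
Exact value: -0.768177
Error: 0.000003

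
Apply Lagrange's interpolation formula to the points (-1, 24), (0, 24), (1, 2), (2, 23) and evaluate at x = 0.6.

Lagrange interpolation formula:
P(x) = Σ yᵢ × Lᵢ(x)
where Lᵢ(x) = Π_{j≠i} (x - xⱼ)/(xᵢ - xⱼ)

L_0(0.6) = (0.6 - 0)/(-1 - 0) × (0.6 - 1)/(-1 - 1) × (0.6 - 2)/(-1 - 2) = -0.056000
L_1(0.6) = (0.6 - (-1))/(0 - (-1)) × (0.6 - 1)/(0 - 1) × (0.6 - 2)/(0 - 2) = 0.448000
L_2(0.6) = (0.6 - (-1))/(1 - (-1)) × (0.6 - 0)/(1 - 0) × (0.6 - 2)/(1 - 2) = 0.672000
L_3(0.6) = (0.6 - (-1))/(2 - (-1)) × (0.6 - 0)/(2 - 0) × (0.6 - 1)/(2 - 1) = -0.064000

P(0.6) = 24×L_0(0.6) + 24×L_1(0.6) + 2×L_2(0.6) + 23×L_3(0.6)
P(0.6) = 9.280000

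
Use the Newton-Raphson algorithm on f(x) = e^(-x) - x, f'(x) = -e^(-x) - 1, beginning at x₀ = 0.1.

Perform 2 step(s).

f(x) = e^(-x) - x
f'(x) = -e^(-x) - 1
x₀ = 0.1

Newton-Raphson formula: x_{n+1} = x_n - f(x_n)/f'(x_n)

Iteration 1:
  f(0.100000) = 0.804837
  f'(0.100000) = -1.904837
  x_1 = 0.100000 - 0.804837/(-1.904837) = 0.522523
Iteration 2:
  f(0.522523) = 0.070500
  f'(0.522523) = -1.593023
  x_2 = 0.522523 - 0.070500/(-1.593023) = 0.566778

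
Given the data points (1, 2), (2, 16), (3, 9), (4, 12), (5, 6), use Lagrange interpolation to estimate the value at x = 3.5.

Lagrange interpolation formula:
P(x) = Σ yᵢ × Lᵢ(x)
where Lᵢ(x) = Π_{j≠i} (x - xⱼ)/(xᵢ - xⱼ)

L_0(3.5) = (3.5 - 2)/(1 - 2) × (3.5 - 3)/(1 - 3) × (3.5 - 4)/(1 - 4) × (3.5 - 5)/(1 - 5) = 0.023438
L_1(3.5) = (3.5 - 1)/(2 - 1) × (3.5 - 3)/(2 - 3) × (3.5 - 4)/(2 - 4) × (3.5 - 5)/(2 - 5) = -0.156250
L_2(3.5) = (3.5 - 1)/(3 - 1) × (3.5 - 2)/(3 - 2) × (3.5 - 4)/(3 - 4) × (3.5 - 5)/(3 - 5) = 0.703125
L_3(3.5) = (3.5 - 1)/(4 - 1) × (3.5 - 2)/(4 - 2) × (3.5 - 3)/(4 - 3) × (3.5 - 5)/(4 - 5) = 0.468750
L_4(3.5) = (3.5 - 1)/(5 - 1) × (3.5 - 2)/(5 - 2) × (3.5 - 3)/(5 - 3) × (3.5 - 4)/(5 - 4) = -0.039062

P(3.5) = 2×L_0(3.5) + 16×L_1(3.5) + 9×L_2(3.5) + 12×L_3(3.5) + 6×L_4(3.5)
P(3.5) = 9.265625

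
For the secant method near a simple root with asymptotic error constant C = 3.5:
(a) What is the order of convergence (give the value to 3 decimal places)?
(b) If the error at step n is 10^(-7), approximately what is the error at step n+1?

(a) Secant method has superlinear convergence with order φ = (1+√5)/2 ≈ 1.618.
    This means |e_{n+1}| ≈ C|e_n|^1.618.

(b) With |e_n| = 10^(-7) and C = 3.5:
    |e_{n+1}| ≈ 3.5 × (10^(-7))^1.618 = 3.5 × 10^(-11.33)

(a) ≈ 1.618 (golden ratio); (b) |e_{n+1}| ≈ 1.651e-11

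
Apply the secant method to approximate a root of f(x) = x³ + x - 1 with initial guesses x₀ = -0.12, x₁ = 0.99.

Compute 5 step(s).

f(x) = x³ + x - 1
x₀ = -0.12, x₁ = 0.99

Secant formula: x_{n+1} = x_n - f(x_n)(x_n - x_{n-1})/(f(x_n) - f(x_{n-1}))

Iteration 1:
  f(-0.120000) = -1.121728
  f(0.990000) = 0.960299
  x_2 = 0.990000 - 0.960299×(0.990000 - (-0.120000))/(0.960299 - (-1.121728))
       = 0.478032
Iteration 2:
  f(0.990000) = 0.960299
  f(0.478032) = -0.412731
  x_3 = 0.478032 - (-0.412731)×(0.478032 - 0.990000)/(-0.412731 - 0.960299)
       = 0.631929
Iteration 3:
  f(0.478032) = -0.412731
  f(0.631929) = -0.115721
  x_4 = 0.631929 - (-0.115721)×(0.631929 - 0.478032)/(-0.115721 - (-0.412731))
       = 0.691890
Iteration 4:
  f(0.631929) = -0.115721
  f(0.691890) = 0.023105
  x_5 = 0.691890 - 0.023105×(0.691890 - 0.631929)/(0.023105 - (-0.115721))
       = 0.681910
Iteration 5:
  f(0.691890) = 0.023105
  f(0.681910) = -0.001000
  x_6 = 0.681910 - (-0.001000)×(0.681910 - 0.691890)/(-0.001000 - 0.023105)
       = 0.682324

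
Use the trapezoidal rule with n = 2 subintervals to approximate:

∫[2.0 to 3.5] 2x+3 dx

f(x) = 2x+3
a = 2.0, b = 3.5, n = 2
h = (b - a)/n = 0.750000

Trapezoidal rule: (h/2)[f(x₀) + 2f(x₁) + 2f(x₂) + ... + f(xₙ)]

x_0 = 2.0000, f(x_0) = 7.000000, coefficient = 1
x_1 = 2.7500, f(x_1) = 8.500000, coefficient = 2
x_2 = 3.5000, f(x_2) = 10.000000, coefficient = 1

I ≈ (0.750000/2) × 34.000000 = 12.750000
Exact value: 12.750000
Error: 0.000000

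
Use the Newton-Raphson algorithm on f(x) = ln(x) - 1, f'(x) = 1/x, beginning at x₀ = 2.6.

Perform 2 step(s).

f(x) = ln(x) - 1
f'(x) = 1/x
x₀ = 2.6

Newton-Raphson formula: x_{n+1} = x_n - f(x_n)/f'(x_n)

Iteration 1:
  f(2.600000) = -0.044489
  f'(2.600000) = 0.384615
  x_1 = 2.600000 - (-0.044489)/0.384615 = 2.715670
Iteration 2:
  f(2.715670) = -0.000961
  f'(2.715670) = 0.368233
  x_2 = 2.715670 - (-0.000961)/0.368233 = 2.718281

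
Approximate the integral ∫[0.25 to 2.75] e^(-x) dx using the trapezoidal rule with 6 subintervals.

f(x) = e^(-x)
a = 0.25, b = 2.75, n = 6
h = (b - a)/n = 0.416667

Trapezoidal rule: (h/2)[f(x₀) + 2f(x₁) + 2f(x₂) + ... + f(xₙ)]

x_0 = 0.2500, f(x_0) = 0.778801, coefficient = 1
x_1 = 0.6667, f(x_1) = 0.513417, coefficient = 2
x_2 = 1.0833, f(x_2) = 0.338465, coefficient = 2
x_3 = 1.5000, f(x_3) = 0.223130, coefficient = 2
x_4 = 1.9167, f(x_4) = 0.147096, coefficient = 2
x_5 = 2.3333, f(x_5) = 0.096972, coefficient = 2
x_6 = 2.7500, f(x_6) = 0.063928, coefficient = 1

I ≈ (0.416667/2) × 3.480891 = 0.725186
Exact value: 0.714873
Error: 0.010313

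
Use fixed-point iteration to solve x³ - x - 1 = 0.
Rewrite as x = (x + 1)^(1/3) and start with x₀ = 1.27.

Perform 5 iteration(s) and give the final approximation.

Equation: x³ - x - 1 = 0
Fixed-point form: x = (x + 1)^(1/3)
x₀ = 1.27

x_1 = g(1.270000) = 1.314242
x_2 = g(1.314242) = 1.322725
x_3 = g(1.322725) = 1.324339
x_4 = g(1.324339) = 1.324646
x_5 = g(1.324646) = 1.324704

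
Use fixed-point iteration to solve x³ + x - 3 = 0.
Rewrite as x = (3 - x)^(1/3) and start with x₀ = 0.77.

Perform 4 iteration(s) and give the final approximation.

Equation: x³ + x - 3 = 0
Fixed-point form: x = (3 - x)^(1/3)
x₀ = 0.77

x_1 = g(0.770000) = 1.306477
x_2 = g(1.306477) = 1.191966
x_3 = g(1.191966) = 1.218248
x_4 = g(1.218248) = 1.212316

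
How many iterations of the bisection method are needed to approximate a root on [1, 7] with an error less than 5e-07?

We need (b-a)/2^n ≤ 5e-07
(7 - 1)/2^n ≤ 5e-07
6/2^n ≤ 5e-07
2^n ≥ 12000000
n ≥ log₂(12000000) = 23.52
n ≥ 24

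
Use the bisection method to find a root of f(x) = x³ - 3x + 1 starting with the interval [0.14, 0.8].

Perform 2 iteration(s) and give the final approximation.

f(x) = x³ - 3x + 1
Initial interval: [0.14, 0.8]

Iteration 1:
  c_1 = (0.140000 + 0.800000)/2 = 0.470000
  f(c_1) = f(0.470000) = -0.306177
  f(a) × f(c) < 0, new interval: [0.140000, 0.470000]
Iteration 2:
  c_2 = (0.140000 + 0.470000)/2 = 0.305000
  f(c_2) = f(0.305000) = 0.113373
  f(a) × f(c) ≥ 0, new interval: [0.305000, 0.470000]

After 2 iteration(s), the approximation is c_2 = 0.305000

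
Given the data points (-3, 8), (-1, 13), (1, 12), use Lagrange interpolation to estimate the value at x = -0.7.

Lagrange interpolation formula:
P(x) = Σ yᵢ × Lᵢ(x)
where Lᵢ(x) = Π_{j≠i} (x - xⱼ)/(xᵢ - xⱼ)

L_0(-0.7) = (-0.7 - (-1))/(-3 - (-1)) × (-0.7 - 1)/(-3 - 1) = -0.063750
L_1(-0.7) = (-0.7 - (-3))/(-1 - (-3)) × (-0.7 - 1)/(-1 - 1) = 0.977500
L_2(-0.7) = (-0.7 - (-3))/(1 - (-3)) × (-0.7 - (-1))/(1 - (-1)) = 0.086250

P(-0.7) = 8×L_0(-0.7) + 13×L_1(-0.7) + 12×L_2(-0.7)
P(-0.7) = 13.232500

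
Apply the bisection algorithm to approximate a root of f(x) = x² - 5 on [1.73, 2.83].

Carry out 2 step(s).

f(x) = x² - 5
Initial interval: [1.73, 2.83]

Iteration 1:
  c_1 = (1.730000 + 2.830000)/2 = 2.280000
  f(c_1) = f(2.280000) = 0.198400
  f(a) × f(c) < 0, new interval: [1.730000, 2.280000]
Iteration 2:
  c_2 = (1.730000 + 2.280000)/2 = 2.005000
  f(c_2) = f(2.005000) = -0.979975
  f(a) × f(c) ≥ 0, new interval: [2.005000, 2.280000]

After 2 iteration(s), the approximation is c_2 = 2.005000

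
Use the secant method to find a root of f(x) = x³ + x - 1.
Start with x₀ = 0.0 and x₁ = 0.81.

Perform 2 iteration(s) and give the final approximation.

f(x) = x³ + x - 1
x₀ = 0.0, x₁ = 0.81

Secant formula: x_{n+1} = x_n - f(x_n)(x_n - x_{n-1})/(f(x_n) - f(x_{n-1}))

Iteration 1:
  f(0.000000) = -1.000000
  f(0.810000) = 0.341441
  x_2 = 0.810000 - 0.341441×(0.810000 - 0.000000)/(0.341441 - (-1.000000))
       = 0.603828
Iteration 2:
  f(0.810000) = 0.341441
  f(0.603828) = -0.176011
  x_3 = 0.603828 - (-0.176011)×(0.603828 - 0.810000)/(-0.176011 - 0.341441)
       = 0.673957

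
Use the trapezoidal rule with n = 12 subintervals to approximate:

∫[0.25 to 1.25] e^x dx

f(x) = e^x
a = 0.25, b = 1.25, n = 12
h = (b - a)/n = 0.083333

Trapezoidal rule: (h/2)[f(x₀) + 2f(x₁) + 2f(x₂) + ... + f(xₙ)]

x_0 = 0.2500, f(x_0) = 1.284025, coefficient = 1
x_1 = 0.3333, f(x_1) = 1.395612, coefficient = 2
x_2 = 0.4167, f(x_2) = 1.516897, coefficient = 2
x_3 = 0.5000, f(x_3) = 1.648721, coefficient = 2
x_4 = 0.5833, f(x_4) = 1.792002, coefficient = 2
x_5 = 0.6667, f(x_5) = 1.947734, coefficient = 2
x_6 = 0.7500, f(x_6) = 2.117000, coefficient = 2
x_7 = 0.8333, f(x_7) = 2.300976, coefficient = 2
x_8 = 0.9167, f(x_8) = 2.500940, coefficient = 2
x_9 = 1.0000, f(x_9) = 2.718282, coefficient = 2
x_10 = 1.0833, f(x_10) = 2.954512, coefficient = 2
x_11 = 1.1667, f(x_11) = 3.211271, coefficient = 2
x_12 = 1.2500, f(x_12) = 3.490343, coefficient = 1

I ≈ (0.083333/2) × 52.982261 = 2.207594
Exact value: 2.206318
Error: 0.001277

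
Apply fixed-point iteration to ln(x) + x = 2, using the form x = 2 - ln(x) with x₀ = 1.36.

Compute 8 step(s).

Equation: ln(x) + x = 2
Fixed-point form: x = 2 - ln(x)
x₀ = 1.36

x_1 = g(1.360000) = 1.692515
x_2 = g(1.692515) = 1.473784
x_3 = g(1.473784) = 1.612167
x_4 = g(1.612167) = 1.522421
x_5 = g(1.522421) = 1.579698
x_6 = g(1.579698) = 1.542766
x_7 = g(1.542766) = 1.566423
x_8 = g(1.566423) = 1.551205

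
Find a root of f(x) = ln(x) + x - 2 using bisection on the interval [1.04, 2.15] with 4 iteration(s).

f(x) = ln(x) + x - 2
Initial interval: [1.04, 2.15]

Iteration 1:
  c_1 = (1.040000 + 2.150000)/2 = 1.595000
  f(c_1) = f(1.595000) = 0.061874
  f(a) × f(c) < 0, new interval: [1.040000, 1.595000]
Iteration 2:
  c_2 = (1.040000 + 1.595000)/2 = 1.317500
  f(c_2) = f(1.317500) = -0.406764
  f(a) × f(c) ≥ 0, new interval: [1.317500, 1.595000]
Iteration 3:
  c_3 = (1.317500 + 1.595000)/2 = 1.456250
  f(c_3) = f(1.456250) = -0.167885
  f(a) × f(c) ≥ 0, new interval: [1.456250, 1.595000]
Iteration 4:
  c_4 = (1.456250 + 1.595000)/2 = 1.525625
  f(c_4) = f(1.525625) = -0.051971
  f(a) × f(c) ≥ 0, new interval: [1.525625, 1.595000]

After 4 iteration(s), the approximation is c_4 = 1.525625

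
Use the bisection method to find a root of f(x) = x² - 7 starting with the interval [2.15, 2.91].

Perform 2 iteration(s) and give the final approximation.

f(x) = x² - 7
Initial interval: [2.15, 2.91]

Iteration 1:
  c_1 = (2.150000 + 2.910000)/2 = 2.530000
  f(c_1) = f(2.530000) = -0.599100
  f(a) × f(c) ≥ 0, new interval: [2.530000, 2.910000]
Iteration 2:
  c_2 = (2.530000 + 2.910000)/2 = 2.720000
  f(c_2) = f(2.720000) = 0.398400
  f(a) × f(c) < 0, new interval: [2.530000, 2.720000]

After 2 iteration(s), the approximation is c_2 = 2.720000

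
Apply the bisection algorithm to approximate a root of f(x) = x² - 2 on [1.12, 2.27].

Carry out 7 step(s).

f(x) = x² - 2
Initial interval: [1.12, 2.27]

Iteration 1:
  c_1 = (1.120000 + 2.270000)/2 = 1.695000
  f(c_1) = f(1.695000) = 0.873025
  f(a) × f(c) < 0, new interval: [1.120000, 1.695000]
Iteration 2:
  c_2 = (1.120000 + 1.695000)/2 = 1.407500
  f(c_2) = f(1.407500) = -0.018944
  f(a) × f(c) ≥ 0, new interval: [1.407500, 1.695000]
Iteration 3:
  c_3 = (1.407500 + 1.695000)/2 = 1.551250
  f(c_3) = f(1.551250) = 0.406377
  f(a) × f(c) < 0, new interval: [1.407500, 1.551250]
Iteration 4:
  c_4 = (1.407500 + 1.551250)/2 = 1.479375
  f(c_4) = f(1.479375) = 0.188550
  f(a) × f(c) < 0, new interval: [1.407500, 1.479375]
Iteration 5:
  c_5 = (1.407500 + 1.479375)/2 = 1.443438
  f(c_5) = f(1.443438) = 0.083512
  f(a) × f(c) < 0, new interval: [1.407500, 1.443438]
Iteration 6:
  c_6 = (1.407500 + 1.443438)/2 = 1.425469
  f(c_6) = f(1.425469) = 0.031961
  f(a) × f(c) < 0, new interval: [1.407500, 1.425469]
Iteration 7:
  c_7 = (1.407500 + 1.425469)/2 = 1.416484
  f(c_7) = f(1.416484) = 0.006428
  f(a) × f(c) < 0, new interval: [1.407500, 1.416484]

After 7 iteration(s), the approximation is c_7 = 1.416484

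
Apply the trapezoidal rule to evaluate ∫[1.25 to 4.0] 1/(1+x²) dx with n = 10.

f(x) = 1/(1+x²)
a = 1.25, b = 4.0, n = 10
h = (b - a)/n = 0.275000

Trapezoidal rule: (h/2)[f(x₀) + 2f(x₁) + 2f(x₂) + ... + f(xₙ)]

x_0 = 1.2500, f(x_0) = 0.390244, coefficient = 1
x_1 = 1.5250, f(x_1) = 0.300695, coefficient = 2
x_2 = 1.8000, f(x_2) = 0.235849, coefficient = 2
x_3 = 2.0750, f(x_3) = 0.188479, coefficient = 2
x_4 = 2.3500, f(x_4) = 0.153315, coefficient = 2
x_5 = 2.6250, f(x_5) = 0.126733, coefficient = 2
x_6 = 2.9000, f(x_6) = 0.106270, coefficient = 2
x_7 = 3.1750, f(x_7) = 0.090248, coefficient = 2
x_8 = 3.4500, f(x_8) = 0.077504, coefficient = 2
x_9 = 3.7250, f(x_9) = 0.067224, coefficient = 2
x_10 = 4.0000, f(x_10) = 0.058824, coefficient = 1

I ≈ (0.275000/2) × 3.141703 = 0.431984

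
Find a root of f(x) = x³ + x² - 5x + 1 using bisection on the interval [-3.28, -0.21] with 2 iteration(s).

f(x) = x³ + x² - 5x + 1
Initial interval: [-3.28, -0.21]

Iteration 1:
  c_1 = (-3.280000 + (-0.210000))/2 = -1.745000
  f(c_1) = f(-1.745000) = 7.456456
  f(a) × f(c) < 0, new interval: [-3.280000, -1.745000]
Iteration 2:
  c_2 = (-3.280000 + (-1.745000))/2 = -2.512500
  f(c_2) = f(-2.512500) = 4.014607
  f(a) × f(c) < 0, new interval: [-3.280000, -2.512500]

After 2 iteration(s), the approximation is c_2 = -2.512500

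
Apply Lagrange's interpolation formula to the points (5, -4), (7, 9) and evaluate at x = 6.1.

Lagrange interpolation formula:
P(x) = Σ yᵢ × Lᵢ(x)
where Lᵢ(x) = Π_{j≠i} (x - xⱼ)/(xᵢ - xⱼ)

L_0(6.1) = (6.1 - 7)/(5 - 7) = 0.450000
L_1(6.1) = (6.1 - 5)/(7 - 5) = 0.550000

P(6.1) = (-4)×L_0(6.1) + 9×L_1(6.1)
P(6.1) = 3.150000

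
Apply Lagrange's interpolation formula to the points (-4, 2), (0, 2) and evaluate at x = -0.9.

Lagrange interpolation formula:
P(x) = Σ yᵢ × Lᵢ(x)
where Lᵢ(x) = Π_{j≠i} (x - xⱼ)/(xᵢ - xⱼ)

L_0(-0.9) = (-0.9 - 0)/(-4 - 0) = 0.225000
L_1(-0.9) = (-0.9 - (-4))/(0 - (-4)) = 0.775000

P(-0.9) = 2×L_0(-0.9) + 2×L_1(-0.9)
P(-0.9) = 2.000000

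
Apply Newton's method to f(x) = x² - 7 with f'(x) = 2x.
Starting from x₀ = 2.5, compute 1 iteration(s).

f(x) = x² - 7
f'(x) = 2x
x₀ = 2.5

Newton-Raphson formula: x_{n+1} = x_n - f(x_n)/f'(x_n)

Iteration 1:
  f(2.500000) = -0.750000
  f'(2.500000) = 5.000000
  x_1 = 2.500000 - (-0.750000)/5.000000 = 2.650000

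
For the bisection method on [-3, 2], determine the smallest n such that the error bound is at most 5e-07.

We need (b-a)/2^n ≤ 5e-07
(2 - (-3))/2^n ≤ 5e-07
5/2^n ≤ 5e-07
2^n ≥ 10000000
n ≥ log₂(10000000) = 23.25
n ≥ 24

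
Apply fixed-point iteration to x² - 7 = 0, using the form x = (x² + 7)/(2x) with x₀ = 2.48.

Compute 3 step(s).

Equation: x² - 7 = 0
Fixed-point form: x = (x² + 7)/(2x)
x₀ = 2.48

x_1 = g(2.480000) = 2.651290
x_2 = g(2.651290) = 2.645757
x_3 = g(2.645757) = 2.645751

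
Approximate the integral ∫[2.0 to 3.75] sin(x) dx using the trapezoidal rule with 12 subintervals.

f(x) = sin(x)
a = 2.0, b = 3.75, n = 12
h = (b - a)/n = 0.145833

Trapezoidal rule: (h/2)[f(x₀) + 2f(x₁) + 2f(x₂) + ... + f(xₙ)]

x_0 = 2.0000, f(x_0) = 0.909297, coefficient = 1
x_1 = 2.1458, f(x_1) = 0.839172, coefficient = 2
x_2 = 2.2917, f(x_2) = 0.751232, coefficient = 2
x_3 = 2.4375, f(x_3) = 0.647343, coefficient = 2
x_4 = 2.5833, f(x_4) = 0.529711, coefficient = 2
x_5 = 2.7292, f(x_5) = 0.400833, coefficient = 2
x_6 = 2.8750, f(x_6) = 0.263446, coefficient = 2
x_7 = 3.0208, f(x_7) = 0.120466, coefficient = 2
x_8 = 3.1667, f(x_8) = -0.025071, coefficient = 2
x_9 = 3.3125, f(x_9) = -0.170077, coefficient = 2
x_10 = 3.4583, f(x_10) = -0.311471, coefficient = 2
x_11 = 3.6042, f(x_11) = -0.446253, coefficient = 2
x_12 = 3.7500, f(x_12) = -0.571561, coefficient = 1

I ≈ (0.145833/2) × 5.536396 = 0.403696
Exact value: 0.404413
Error: 0.000717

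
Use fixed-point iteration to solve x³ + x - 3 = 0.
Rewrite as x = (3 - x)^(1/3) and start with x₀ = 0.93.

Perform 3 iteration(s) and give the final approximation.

Equation: x³ + x - 3 = 0
Fixed-point form: x = (3 - x)^(1/3)
x₀ = 0.93

x_1 = g(0.930000) = 1.274452
x_2 = g(1.274452) = 1.199432
x_3 = g(1.199432) = 1.216568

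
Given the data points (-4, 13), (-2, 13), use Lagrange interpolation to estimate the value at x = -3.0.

Lagrange interpolation formula:
P(x) = Σ yᵢ × Lᵢ(x)
where Lᵢ(x) = Π_{j≠i} (x - xⱼ)/(xᵢ - xⱼ)

L_0(-3.0) = (-3.0 - (-2))/(-4 - (-2)) = 0.500000
L_1(-3.0) = (-3.0 - (-4))/(-2 - (-4)) = 0.500000

P(-3.0) = 13×L_0(-3.0) + 13×L_1(-3.0)
P(-3.0) = 13.000000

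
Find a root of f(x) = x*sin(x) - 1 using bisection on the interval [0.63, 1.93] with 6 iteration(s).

f(x) = x*sin(x) - 1
Initial interval: [0.63, 1.93]

Iteration 1:
  c_1 = (0.630000 + 1.930000)/2 = 1.280000
  f(c_1) = f(1.280000) = 0.226260
  f(a) × f(c) < 0, new interval: [0.630000, 1.280000]
Iteration 2:
  c_2 = (0.630000 + 1.280000)/2 = 0.955000
  f(c_2) = f(0.955000) = -0.220420
  f(a) × f(c) ≥ 0, new interval: [0.955000, 1.280000]
Iteration 3:
  c_3 = (0.955000 + 1.280000)/2 = 1.117500
  f(c_3) = f(1.117500) = 0.004642
  f(a) × f(c) < 0, new interval: [0.955000, 1.117500]
Iteration 4:
  c_4 = (0.955000 + 1.117500)/2 = 1.036250
  f(c_4) = f(1.036250) = -0.108307
  f(a) × f(c) ≥ 0, new interval: [1.036250, 1.117500]
Iteration 5:
  c_5 = (1.036250 + 1.117500)/2 = 1.076875
  f(c_5) = f(1.076875) = -0.051832
  f(a) × f(c) ≥ 0, new interval: [1.076875, 1.117500]
Iteration 6:
  c_6 = (1.076875 + 1.117500)/2 = 1.097188
  f(c_6) = f(1.097188) = -0.023582
  f(a) × f(c) ≥ 0, new interval: [1.097188, 1.117500]

After 6 iteration(s), the approximation is c_6 = 1.097188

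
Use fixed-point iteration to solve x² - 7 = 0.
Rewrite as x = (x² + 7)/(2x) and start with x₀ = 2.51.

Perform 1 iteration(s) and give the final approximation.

Equation: x² - 7 = 0
Fixed-point form: x = (x² + 7)/(2x)
x₀ = 2.51

x_1 = g(2.510000) = 2.649422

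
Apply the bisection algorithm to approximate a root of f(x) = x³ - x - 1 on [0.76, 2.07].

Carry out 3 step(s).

f(x) = x³ - x - 1
Initial interval: [0.76, 2.07]

Iteration 1:
  c_1 = (0.760000 + 2.070000)/2 = 1.415000
  f(c_1) = f(1.415000) = 0.418148
  f(a) × f(c) < 0, new interval: [0.760000, 1.415000]
Iteration 2:
  c_2 = (0.760000 + 1.415000)/2 = 1.087500
  f(c_2) = f(1.087500) = -0.801361
  f(a) × f(c) ≥ 0, new interval: [1.087500, 1.415000]
Iteration 3:
  c_3 = (1.087500 + 1.415000)/2 = 1.251250
  f(c_3) = f(1.251250) = -0.292260
  f(a) × f(c) ≥ 0, new interval: [1.251250, 1.415000]

After 3 iteration(s), the approximation is c_3 = 1.251250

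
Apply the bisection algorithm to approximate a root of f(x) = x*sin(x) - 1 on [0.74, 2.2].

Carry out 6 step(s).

f(x) = x*sin(x) - 1
Initial interval: [0.74, 2.2]

Iteration 1:
  c_1 = (0.740000 + 2.200000)/2 = 1.470000
  f(c_1) = f(1.470000) = 0.462539
  f(a) × f(c) < 0, new interval: [0.740000, 1.470000]
Iteration 2:
  c_2 = (0.740000 + 1.470000)/2 = 1.105000
  f(c_2) = f(1.105000) = -0.012722
  f(a) × f(c) ≥ 0, new interval: [1.105000, 1.470000]
Iteration 3:
  c_3 = (1.105000 + 1.470000)/2 = 1.287500
  f(c_3) = f(1.287500) = 0.236179
  f(a) × f(c) < 0, new interval: [1.105000, 1.287500]
Iteration 4:
  c_4 = (1.105000 + 1.287500)/2 = 1.196250
  f(c_4) = f(1.196250) = 0.113318
  f(a) × f(c) < 0, new interval: [1.105000, 1.196250]
Iteration 5:
  c_5 = (1.105000 + 1.196250)/2 = 1.150625
  f(c_5) = f(1.150625) = 0.050543
  f(a) × f(c) < 0, new interval: [1.105000, 1.150625]
Iteration 6:
  c_6 = (1.105000 + 1.150625)/2 = 1.127813
  f(c_6) = f(1.127813) = 0.018952
  f(a) × f(c) < 0, new interval: [1.105000, 1.127813]

After 6 iteration(s), the approximation is c_6 = 1.127813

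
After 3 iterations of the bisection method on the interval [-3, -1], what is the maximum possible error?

Bisection error bound: |error| ≤ (b-a)/2^n
|error| ≤ (-1 - (-3))/2^3 = 2/2^3
|error| ≤ 0.2500000000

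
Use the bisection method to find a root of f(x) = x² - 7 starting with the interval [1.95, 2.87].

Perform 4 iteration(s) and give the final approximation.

f(x) = x² - 7
Initial interval: [1.95, 2.87]

Iteration 1:
  c_1 = (1.950000 + 2.870000)/2 = 2.410000
  f(c_1) = f(2.410000) = -1.191900
  f(a) × f(c) ≥ 0, new interval: [2.410000, 2.870000]
Iteration 2:
  c_2 = (2.410000 + 2.870000)/2 = 2.640000
  f(c_2) = f(2.640000) = -0.030400
  f(a) × f(c) ≥ 0, new interval: [2.640000, 2.870000]
Iteration 3:
  c_3 = (2.640000 + 2.870000)/2 = 2.755000
  f(c_3) = f(2.755000) = 0.590025
  f(a) × f(c) < 0, new interval: [2.640000, 2.755000]
Iteration 4:
  c_4 = (2.640000 + 2.755000)/2 = 2.697500
  f(c_4) = f(2.697500) = 0.276506
  f(a) × f(c) < 0, new interval: [2.640000, 2.697500]

After 4 iteration(s), the approximation is c_4 = 2.697500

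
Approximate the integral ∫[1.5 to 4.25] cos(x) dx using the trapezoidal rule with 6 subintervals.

f(x) = cos(x)
a = 1.5, b = 4.25, n = 6
h = (b - a)/n = 0.458333

Trapezoidal rule: (h/2)[f(x₀) + 2f(x₁) + 2f(x₂) + ... + f(xₙ)]

x_0 = 1.5000, f(x_0) = 0.070737, coefficient = 1
x_1 = 1.9583, f(x_1) = -0.377909, coefficient = 2
x_2 = 2.4167, f(x_2) = -0.748549, coefficient = 2
x_3 = 2.8750, f(x_3) = -0.964674, coefficient = 2
x_4 = 3.3333, f(x_4) = -0.981674, coefficient = 2
x_5 = 3.7917, f(x_5) = -0.796039, coefficient = 2
x_6 = 4.2500, f(x_6) = -0.446087, coefficient = 1

I ≈ (0.458333/2) × -8.113040 = -1.859238
Exact value: -1.892484
Error: 0.033246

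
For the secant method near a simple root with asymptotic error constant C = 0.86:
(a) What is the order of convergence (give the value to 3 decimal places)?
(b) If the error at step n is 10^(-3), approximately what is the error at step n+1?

(a) Secant method has superlinear convergence with order φ = (1+√5)/2 ≈ 1.618.
    This means |e_{n+1}| ≈ C|e_n|^1.618.

(b) With |e_n| = 10^(-3) and C = 0.86:
    |e_{n+1}| ≈ 0.86 × (10^(-3))^1.618 = 0.86 × 10^(-4.85)

(a) ≈ 1.618 (golden ratio); (b) |e_{n+1}| ≈ 1.203e-05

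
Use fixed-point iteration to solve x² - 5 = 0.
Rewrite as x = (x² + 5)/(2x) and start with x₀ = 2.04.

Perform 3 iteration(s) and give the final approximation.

Equation: x² - 5 = 0
Fixed-point form: x = (x² + 5)/(2x)
x₀ = 2.04

x_1 = g(2.040000) = 2.245490
x_2 = g(2.245490) = 2.236088
x_3 = g(2.236088) = 2.236068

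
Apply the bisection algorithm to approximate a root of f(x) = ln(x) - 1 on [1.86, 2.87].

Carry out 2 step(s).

f(x) = ln(x) - 1
Initial interval: [1.86, 2.87]

Iteration 1:
  c_1 = (1.860000 + 2.870000)/2 = 2.365000
  f(c_1) = f(2.365000) = -0.139222
  f(a) × f(c) ≥ 0, new interval: [2.365000, 2.870000]
Iteration 2:
  c_2 = (2.365000 + 2.870000)/2 = 2.617500
  f(c_2) = f(2.617500) = -0.037780
  f(a) × f(c) ≥ 0, new interval: [2.617500, 2.870000]

After 2 iteration(s), the approximation is c_2 = 2.617500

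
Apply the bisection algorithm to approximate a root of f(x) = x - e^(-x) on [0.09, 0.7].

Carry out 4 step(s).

f(x) = x - e^(-x)
Initial interval: [0.09, 0.7]

Iteration 1:
  c_1 = (0.090000 + 0.700000)/2 = 0.395000
  f(c_1) = f(0.395000) = -0.278680
  f(a) × f(c) ≥ 0, new interval: [0.395000, 0.700000]
Iteration 2:
  c_2 = (0.395000 + 0.700000)/2 = 0.547500
  f(c_2) = f(0.547500) = -0.030894
  f(a) × f(c) ≥ 0, new interval: [0.547500, 0.700000]
Iteration 3:
  c_3 = (0.547500 + 0.700000)/2 = 0.623750
  f(c_3) = f(0.623750) = 0.087819
  f(a) × f(c) < 0, new interval: [0.547500, 0.623750]
Iteration 4:
  c_4 = (0.547500 + 0.623750)/2 = 0.585625
  f(c_4) = f(0.585625) = 0.028867
  f(a) × f(c) < 0, new interval: [0.547500, 0.585625]

After 4 iteration(s), the approximation is c_4 = 0.585625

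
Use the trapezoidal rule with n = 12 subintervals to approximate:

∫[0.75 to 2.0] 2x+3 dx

f(x) = 2x+3
a = 0.75, b = 2.0, n = 12
h = (b - a)/n = 0.104167

Trapezoidal rule: (h/2)[f(x₀) + 2f(x₁) + 2f(x₂) + ... + f(xₙ)]

x_0 = 0.7500, f(x_0) = 4.500000, coefficient = 1
x_1 = 0.8542, f(x_1) = 4.708333, coefficient = 2
x_2 = 0.9583, f(x_2) = 4.916667, coefficient = 2
x_3 = 1.0625, f(x_3) = 5.125000, coefficient = 2
x_4 = 1.1667, f(x_4) = 5.333333, coefficient = 2
x_5 = 1.2708, f(x_5) = 5.541667, coefficient = 2
x_6 = 1.3750, f(x_6) = 5.750000, coefficient = 2
x_7 = 1.4792, f(x_7) = 5.958333, coefficient = 2
x_8 = 1.5833, f(x_8) = 6.166667, coefficient = 2
x_9 = 1.6875, f(x_9) = 6.375000, coefficient = 2
x_10 = 1.7917, f(x_10) = 6.583333, coefficient = 2
x_11 = 1.8958, f(x_11) = 6.791667, coefficient = 2
x_12 = 2.0000, f(x_12) = 7.000000, coefficient = 1

I ≈ (0.104167/2) × 138.000000 = 7.187500
Exact value: 7.187500
Error: 0.000000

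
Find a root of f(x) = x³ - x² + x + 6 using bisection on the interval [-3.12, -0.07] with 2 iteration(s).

f(x) = x³ - x² + x + 6
Initial interval: [-3.12, -0.07]

Iteration 1:
  c_1 = (-3.120000 + (-0.070000))/2 = -1.595000
  f(c_1) = f(-1.595000) = -2.196745
  f(a) × f(c) ≥ 0, new interval: [-1.595000, -0.070000]
Iteration 2:
  c_2 = (-1.595000 + (-0.070000))/2 = -0.832500
  f(c_2) = f(-0.832500) = 3.897474
  f(a) × f(c) < 0, new interval: [-1.595000, -0.832500]

After 2 iteration(s), the approximation is c_2 = -0.832500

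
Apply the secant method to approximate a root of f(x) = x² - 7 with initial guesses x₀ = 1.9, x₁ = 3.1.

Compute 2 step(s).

f(x) = x² - 7
x₀ = 1.9, x₁ = 3.1

Secant formula: x_{n+1} = x_n - f(x_n)(x_n - x_{n-1})/(f(x_n) - f(x_{n-1}))

Iteration 1:
  f(1.900000) = -3.390000
  f(3.100000) = 2.610000
  x_2 = 3.100000 - 2.610000×(3.100000 - 1.900000)/(2.610000 - (-3.390000))
       = 2.578000
Iteration 2:
  f(3.100000) = 2.610000
  f(2.578000) = -0.353916
  x_3 = 2.578000 - (-0.353916)×(2.578000 - 3.100000)/(-0.353916 - 2.610000)
       = 2.640331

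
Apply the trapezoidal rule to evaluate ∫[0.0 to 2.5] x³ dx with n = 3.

f(x) = x³
a = 0.0, b = 2.5, n = 3
h = (b - a)/n = 0.833333

Trapezoidal rule: (h/2)[f(x₀) + 2f(x₁) + 2f(x₂) + ... + f(xₙ)]

x_0 = 0.0000, f(x_0) = 0.000000, coefficient = 1
x_1 = 0.8333, f(x_1) = 0.578704, coefficient = 2
x_2 = 1.6667, f(x_2) = 4.629630, coefficient = 2
x_3 = 2.5000, f(x_3) = 15.625000, coefficient = 1

I ≈ (0.833333/2) × 26.041667 = 10.850694
Exact value: 9.765625
Error: 1.085069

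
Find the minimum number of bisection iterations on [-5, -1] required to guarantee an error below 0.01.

We need (b-a)/2^n ≤ 0.01
(-1 - (-5))/2^n ≤ 0.01
4/2^n ≤ 0.01
2^n ≥ 400
n ≥ log₂(400) = 8.64
n ≥ 9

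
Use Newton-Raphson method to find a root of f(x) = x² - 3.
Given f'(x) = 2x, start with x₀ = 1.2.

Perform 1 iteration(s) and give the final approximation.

f(x) = x² - 3
f'(x) = 2x
x₀ = 1.2

Newton-Raphson formula: x_{n+1} = x_n - f(x_n)/f'(x_n)

Iteration 1:
  f(1.200000) = -1.560000
  f'(1.200000) = 2.400000
  x_1 = 1.200000 - (-1.560000)/2.400000 = 1.850000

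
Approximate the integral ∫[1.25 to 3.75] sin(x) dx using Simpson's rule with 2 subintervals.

f(x) = sin(x)
a = 1.25, b = 3.75, n = 2
h = (b - a)/n = 1.250000

Simpson's rule: (h/3)[f(x₀) + 4f(x₁) + 2f(x₂) + ... + f(xₙ)]

x_0 = 1.2500, f(x_0) = 0.948985, coefficient = 1
x_1 = 2.5000, f(x_1) = 0.598472, coefficient = 4
x_2 = 3.7500, f(x_2) = -0.571561, coefficient = 1

I ≈ (1.250000/3) × 2.771312 = 1.154713
Exact value: 1.135882
Error: 0.018832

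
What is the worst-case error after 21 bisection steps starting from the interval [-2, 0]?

Bisection error bound: |error| ≤ (b-a)/2^n
|error| ≤ (0 - (-2))/2^21 = 2/2^21
|error| ≤ 0.0000009537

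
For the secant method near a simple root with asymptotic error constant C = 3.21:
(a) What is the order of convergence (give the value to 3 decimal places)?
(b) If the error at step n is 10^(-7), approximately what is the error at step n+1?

(a) Secant method has superlinear convergence with order φ = (1+√5)/2 ≈ 1.618.
    This means |e_{n+1}| ≈ C|e_n|^1.618.

(b) With |e_n| = 10^(-7) and C = 3.21:
    |e_{n+1}| ≈ 3.21 × (10^(-7))^1.618 = 3.21 × 10^(-11.33)

(a) ≈ 1.618 (golden ratio); (b) |e_{n+1}| ≈ 1.514e-11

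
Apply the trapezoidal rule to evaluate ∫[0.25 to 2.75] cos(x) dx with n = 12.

f(x) = cos(x)
a = 0.25, b = 2.75, n = 12
h = (b - a)/n = 0.208333

Trapezoidal rule: (h/2)[f(x₀) + 2f(x₁) + 2f(x₂) + ... + f(xₙ)]

x_0 = 0.2500, f(x_0) = 0.968912, coefficient = 1
x_1 = 0.4583, f(x_1) = 0.896791, coefficient = 2
x_2 = 0.6667, f(x_2) = 0.785887, coefficient = 2
x_3 = 0.8750, f(x_3) = 0.640997, coefficient = 2
x_4 = 1.0833, f(x_4) = 0.468386, coefficient = 2
x_5 = 1.2917, f(x_5) = 0.275519, coefficient = 2
x_6 = 1.5000, f(x_6) = 0.070737, coefficient = 2
x_7 = 1.7083, f(x_7) = -0.137104, coefficient = 2
x_8 = 1.9167, f(x_8) = -0.339016, coefficient = 2
x_9 = 2.1250, f(x_9) = -0.526266, coefficient = 2
x_10 = 2.3333, f(x_10) = -0.690758, coefficient = 2
x_11 = 2.5417, f(x_11) = -0.825377, coefficient = 2
x_12 = 2.7500, f(x_12) = -0.924302, coefficient = 1

I ≈ (0.208333/2) × 1.284202 = 0.133771
Exact value: 0.134257
Error: 0.000486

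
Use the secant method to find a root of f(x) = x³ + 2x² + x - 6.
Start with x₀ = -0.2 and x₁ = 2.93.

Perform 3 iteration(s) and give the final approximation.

f(x) = x³ + 2x² + x - 6
x₀ = -0.2, x₁ = 2.93

Secant formula: x_{n+1} = x_n - f(x_n)(x_n - x_{n-1})/(f(x_n) - f(x_{n-1}))

Iteration 1:
  f(-0.200000) = -6.128000
  f(2.930000) = 39.253557
  x_2 = 2.930000 - 39.253557×(2.930000 - (-0.200000))/(39.253557 - (-6.128000))
       = 0.222653
Iteration 2:
  f(2.930000) = 39.253557
  f(0.222653) = -5.667161
  x_3 = 0.222653 - (-5.667161)×(0.222653 - 2.930000)/(-5.667161 - 39.253557)
       = 0.564209
Iteration 3:
  f(0.222653) = -5.667161
  f(0.564209) = -4.619520
  x_4 = 0.564209 - (-4.619520)×(0.564209 - 0.222653)/(-4.619520 - (-5.667161))
       = 2.070286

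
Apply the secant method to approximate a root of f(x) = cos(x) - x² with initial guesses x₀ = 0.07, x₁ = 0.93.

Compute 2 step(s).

f(x) = cos(x) - x²
x₀ = 0.07, x₁ = 0.93

Secant formula: x_{n+1} = x_n - f(x_n)(x_n - x_{n-1})/(f(x_n) - f(x_{n-1}))

Iteration 1:
  f(0.070000) = 0.992651
  f(0.930000) = -0.267066
  x_2 = 0.930000 - (-0.267066)×(0.930000 - 0.070000)/(-0.267066 - 0.992651)
       = 0.747676
Iteration 2:
  f(0.930000) = -0.267066
  f(0.747676) = 0.174252
  x_3 = 0.747676 - 0.174252×(0.747676 - 0.930000)/(0.174252 - (-0.267066))
       = 0.819666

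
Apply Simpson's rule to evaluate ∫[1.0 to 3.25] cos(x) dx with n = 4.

f(x) = cos(x)
a = 1.0, b = 3.25, n = 4
h = (b - a)/n = 0.562500

Simpson's rule: (h/3)[f(x₀) + 4f(x₁) + 2f(x₂) + ... + f(xₙ)]

x_0 = 1.0000, f(x_0) = 0.540302, coefficient = 1
x_1 = 1.5625, f(x_1) = 0.008296, coefficient = 4
x_2 = 2.1250, f(x_2) = -0.526266, coefficient = 2
x_3 = 2.6875, f(x_3) = -0.898659, coefficient = 4
x_4 = 3.2500, f(x_4) = -0.994130, coefficient = 1

I ≈ (0.562500/3) × -5.067813 = -0.950215
Exact value: -0.949666
Error: 0.000549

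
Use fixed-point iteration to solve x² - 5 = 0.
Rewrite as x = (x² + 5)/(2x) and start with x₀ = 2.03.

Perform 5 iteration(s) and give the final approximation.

Equation: x² - 5 = 0
Fixed-point form: x = (x² + 5)/(2x)
x₀ = 2.03

x_1 = g(2.030000) = 2.246527
x_2 = g(2.246527) = 2.236092
x_3 = g(2.236092) = 2.236068
x_4 = g(2.236068) = 2.236068
x_5 = g(2.236068) = 2.236068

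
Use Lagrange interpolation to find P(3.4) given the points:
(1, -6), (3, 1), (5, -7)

Lagrange interpolation formula:
P(x) = Σ yᵢ × Lᵢ(x)
where Lᵢ(x) = Π_{j≠i} (x - xⱼ)/(xᵢ - xⱼ)

L_0(3.4) = (3.4 - 3)/(1 - 3) × (3.4 - 5)/(1 - 5) = -0.080000
L_1(3.4) = (3.4 - 1)/(3 - 1) × (3.4 - 5)/(3 - 5) = 0.960000
L_2(3.4) = (3.4 - 1)/(5 - 1) × (3.4 - 3)/(5 - 3) = 0.120000

P(3.4) = (-6)×L_0(3.4) + 1×L_1(3.4) + (-7)×L_2(3.4)
P(3.4) = 0.600000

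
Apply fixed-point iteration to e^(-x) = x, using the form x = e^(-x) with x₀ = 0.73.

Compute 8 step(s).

Equation: e^(-x) = x
Fixed-point form: x = e^(-x)
x₀ = 0.73

x_1 = g(0.730000) = 0.481909
x_2 = g(0.481909) = 0.617603
x_3 = g(0.617603) = 0.539235
x_4 = g(0.539235) = 0.583194
x_5 = g(0.583194) = 0.558113
x_6 = g(0.558113) = 0.572288
x_7 = g(0.572288) = 0.564233
x_8 = g(0.564233) = 0.568796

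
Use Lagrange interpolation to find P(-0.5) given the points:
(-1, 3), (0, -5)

Lagrange interpolation formula:
P(x) = Σ yᵢ × Lᵢ(x)
where Lᵢ(x) = Π_{j≠i} (x - xⱼ)/(xᵢ - xⱼ)

L_0(-0.5) = (-0.5 - 0)/(-1 - 0) = 0.500000
L_1(-0.5) = (-0.5 - (-1))/(0 - (-1)) = 0.500000

P(-0.5) = 3×L_0(-0.5) + (-5)×L_1(-0.5)
P(-0.5) = -1.000000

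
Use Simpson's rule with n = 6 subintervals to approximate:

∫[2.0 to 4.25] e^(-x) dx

f(x) = e^(-x)
a = 2.0, b = 4.25, n = 6
h = (b - a)/n = 0.375000

Simpson's rule: (h/3)[f(x₀) + 4f(x₁) + 2f(x₂) + ... + f(xₙ)]

x_0 = 2.0000, f(x_0) = 0.135335, coefficient = 1
x_1 = 2.3750, f(x_1) = 0.093014, coefficient = 4
x_2 = 2.7500, f(x_2) = 0.063928, coefficient = 2
x_3 = 3.1250, f(x_3) = 0.043937, coefficient = 4
x_4 = 3.5000, f(x_4) = 0.030197, coefficient = 2
x_5 = 3.8750, f(x_5) = 0.020754, coefficient = 4
x_6 = 4.2500, f(x_6) = 0.014264, coefficient = 1

I ≈ (0.375000/3) × 0.968673 = 0.121084
Exact value: 0.121071
Error: 0.000013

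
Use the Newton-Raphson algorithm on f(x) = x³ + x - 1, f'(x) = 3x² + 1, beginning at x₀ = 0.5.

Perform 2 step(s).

f(x) = x³ + x - 1
f'(x) = 3x² + 1
x₀ = 0.5

Newton-Raphson formula: x_{n+1} = x_n - f(x_n)/f'(x_n)

Iteration 1:
  f(0.500000) = -0.375000
  f'(0.500000) = 1.750000
  x_1 = 0.500000 - (-0.375000)/1.750000 = 0.714286
Iteration 2:
  f(0.714286) = 0.078717
  f'(0.714286) = 2.530612
  x_2 = 0.714286 - 0.078717/2.530612 = 0.683180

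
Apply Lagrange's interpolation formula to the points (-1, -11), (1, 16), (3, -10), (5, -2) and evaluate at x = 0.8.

Lagrange interpolation formula:
P(x) = Σ yᵢ × Lᵢ(x)
where Lᵢ(x) = Π_{j≠i} (x - xⱼ)/(xᵢ - xⱼ)

L_0(0.8) = (0.8 - 1)/(-1 - 1) × (0.8 - 3)/(-1 - 3) × (0.8 - 5)/(-1 - 5) = 0.038500
L_1(0.8) = (0.8 - (-1))/(1 - (-1)) × (0.8 - 3)/(1 - 3) × (0.8 - 5)/(1 - 5) = 1.039500
L_2(0.8) = (0.8 - (-1))/(3 - (-1)) × (0.8 - 1)/(3 - 1) × (0.8 - 5)/(3 - 5) = -0.094500
L_3(0.8) = (0.8 - (-1))/(5 - (-1)) × (0.8 - 1)/(5 - 1) × (0.8 - 3)/(5 - 3) = 0.016500

P(0.8) = (-11)×L_0(0.8) + 16×L_1(0.8) + (-10)×L_2(0.8) + (-2)×L_3(0.8)
P(0.8) = 17.120500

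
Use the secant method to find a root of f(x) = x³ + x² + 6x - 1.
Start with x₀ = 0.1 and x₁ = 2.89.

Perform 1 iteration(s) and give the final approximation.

f(x) = x³ + x² + 6x - 1
x₀ = 0.1, x₁ = 2.89

Secant formula: x_{n+1} = x_n - f(x_n)(x_n - x_{n-1})/(f(x_n) - f(x_{n-1}))

Iteration 1:
  f(0.100000) = -0.389000
  f(2.890000) = 48.829669
  x_2 = 2.890000 - 48.829669×(2.890000 - 0.100000)/(48.829669 - (-0.389000))
       = 0.122051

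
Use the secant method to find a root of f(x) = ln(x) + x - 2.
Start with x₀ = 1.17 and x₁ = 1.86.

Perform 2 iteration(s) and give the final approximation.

f(x) = ln(x) + x - 2
x₀ = 1.17, x₁ = 1.86

Secant formula: x_{n+1} = x_n - f(x_n)(x_n - x_{n-1})/(f(x_n) - f(x_{n-1}))

Iteration 1:
  f(1.170000) = -0.672996
  f(1.860000) = 0.480576
  x_2 = 1.860000 - 0.480576×(1.860000 - 1.170000)/(0.480576 - (-0.672996))
       = 1.572547
Iteration 2:
  f(1.860000) = 0.480576
  f(1.572547) = 0.025244
  x_3 = 1.572547 - 0.025244×(1.572547 - 1.860000)/(0.025244 - 0.480576)
       = 1.556611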